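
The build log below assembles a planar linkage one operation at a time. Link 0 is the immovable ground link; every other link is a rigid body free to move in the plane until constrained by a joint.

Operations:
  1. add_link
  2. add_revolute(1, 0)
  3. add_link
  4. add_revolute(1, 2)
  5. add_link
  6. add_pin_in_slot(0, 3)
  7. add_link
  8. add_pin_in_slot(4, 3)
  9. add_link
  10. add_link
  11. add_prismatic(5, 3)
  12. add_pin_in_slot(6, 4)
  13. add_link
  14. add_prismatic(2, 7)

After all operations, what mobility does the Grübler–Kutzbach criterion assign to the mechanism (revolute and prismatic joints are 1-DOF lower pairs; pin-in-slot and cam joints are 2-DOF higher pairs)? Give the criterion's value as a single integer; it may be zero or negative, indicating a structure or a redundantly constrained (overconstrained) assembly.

L=1 J1=0 J2=0
add link → L=2 J1=0 J2=0
R@1,0 dof=1 J1 → L=2 J1=1 J2=0
add link → L=3 J1=1 J2=0
R@1,2 dof=1 J1 → L=3 J1=2 J2=0
add link → L=4 J1=2 J2=0
PS@0,3 dof=2 J2 → L=4 J1=2 J2=1
add link → L=5 J1=2 J2=1
PS@4,3 dof=2 J2 → L=5 J1=2 J2=2
add link → L=6 J1=2 J2=2
add link → L=7 J1=2 J2=2
P@5,3 dof=1 J1 → L=7 J1=3 J2=2
PS@6,4 dof=2 J2 → L=7 J1=3 J2=3
add link → L=8 J1=3 J2=3
P@2,7 dof=1 J1 → L=8 J1=4 J2=3
M=3(L−1)−2J1−J2=3·7−2·4−3=10

M = 10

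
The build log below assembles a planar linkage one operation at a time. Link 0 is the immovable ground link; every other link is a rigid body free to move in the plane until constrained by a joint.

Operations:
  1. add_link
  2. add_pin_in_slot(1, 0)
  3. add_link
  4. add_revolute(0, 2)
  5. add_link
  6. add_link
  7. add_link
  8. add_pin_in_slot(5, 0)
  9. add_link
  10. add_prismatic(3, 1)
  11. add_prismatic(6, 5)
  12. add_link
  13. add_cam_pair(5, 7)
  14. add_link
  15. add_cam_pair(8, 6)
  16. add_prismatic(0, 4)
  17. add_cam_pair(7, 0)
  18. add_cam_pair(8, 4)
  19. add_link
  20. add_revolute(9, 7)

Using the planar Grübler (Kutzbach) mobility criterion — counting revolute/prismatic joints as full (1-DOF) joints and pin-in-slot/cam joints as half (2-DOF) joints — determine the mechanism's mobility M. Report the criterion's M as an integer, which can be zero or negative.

M = 11

ground; <1,0,0>
#1 <2,0,0>
PS:1↔0 J2 <2,0,1>
#2 <3,0,1>
R:0↔2 J1 <3,1,1>
#3 <4,1,1>
#4 <5,1,1>
#5 <6,1,1>
PS:5↔0 J2 <6,1,2>
#6 <7,1,2>
P:3↔1 J1 <7,2,2>
P:6↔5 J1 <7,3,2>
#7 <8,3,2>
C:5↔7 J2 <8,3,3>
#8 <9,3,3>
C:8↔6 J2 <9,3,4>
P:0↔4 J1 <9,4,4>
C:7↔0 J2 <9,4,5>
C:8↔4 J2 <9,4,6>
#9 <10,4,6>
R:9↔7 J1 <10,5,6>
3×9 − 2×5 − 1×6 = 11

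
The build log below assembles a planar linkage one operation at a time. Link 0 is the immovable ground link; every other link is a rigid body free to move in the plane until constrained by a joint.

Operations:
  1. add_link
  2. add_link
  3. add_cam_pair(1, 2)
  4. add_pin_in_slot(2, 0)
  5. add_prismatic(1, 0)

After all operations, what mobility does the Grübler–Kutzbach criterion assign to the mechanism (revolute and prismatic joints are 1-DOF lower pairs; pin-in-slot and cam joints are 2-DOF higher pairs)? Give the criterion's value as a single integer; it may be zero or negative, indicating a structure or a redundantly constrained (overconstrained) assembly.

M = 2

ground; <1,0,0>
#1 <2,0,0>
#2 <3,0,0>
C:1↔2 J2 <3,0,1>
PS:2↔0 J2 <3,0,2>
P:1↔0 J1 <3,1,2>
3×2 − 2×1 − 1×2 = 2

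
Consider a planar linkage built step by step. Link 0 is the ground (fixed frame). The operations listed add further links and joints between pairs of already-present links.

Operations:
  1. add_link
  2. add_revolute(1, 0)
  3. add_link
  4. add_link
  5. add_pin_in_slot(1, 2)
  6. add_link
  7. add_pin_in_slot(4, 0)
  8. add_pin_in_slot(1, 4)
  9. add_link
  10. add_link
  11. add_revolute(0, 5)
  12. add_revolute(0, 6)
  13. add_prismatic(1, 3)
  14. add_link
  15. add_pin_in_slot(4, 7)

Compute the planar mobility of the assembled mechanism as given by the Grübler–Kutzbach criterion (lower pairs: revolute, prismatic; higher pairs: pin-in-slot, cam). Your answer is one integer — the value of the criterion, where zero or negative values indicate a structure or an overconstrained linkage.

L=1 J1=0 J2=0
add link → L=2 J1=0 J2=0
R@1,0 dof=1 J1 → L=2 J1=1 J2=0
add link → L=3 J1=1 J2=0
add link → L=4 J1=1 J2=0
PS@1,2 dof=2 J2 → L=4 J1=1 J2=1
add link → L=5 J1=1 J2=1
PS@4,0 dof=2 J2 → L=5 J1=1 J2=2
PS@1,4 dof=2 J2 → L=5 J1=1 J2=3
add link → L=6 J1=1 J2=3
add link → L=7 J1=1 J2=3
R@0,5 dof=1 J1 → L=7 J1=2 J2=3
R@0,6 dof=1 J1 → L=7 J1=3 J2=3
P@1,3 dof=1 J1 → L=7 J1=4 J2=3
add link → L=8 J1=4 J2=3
PS@4,7 dof=2 J2 → L=8 J1=4 J2=4
M=3(L−1)−2J1−J2=3·7−2·4−4=9

M = 9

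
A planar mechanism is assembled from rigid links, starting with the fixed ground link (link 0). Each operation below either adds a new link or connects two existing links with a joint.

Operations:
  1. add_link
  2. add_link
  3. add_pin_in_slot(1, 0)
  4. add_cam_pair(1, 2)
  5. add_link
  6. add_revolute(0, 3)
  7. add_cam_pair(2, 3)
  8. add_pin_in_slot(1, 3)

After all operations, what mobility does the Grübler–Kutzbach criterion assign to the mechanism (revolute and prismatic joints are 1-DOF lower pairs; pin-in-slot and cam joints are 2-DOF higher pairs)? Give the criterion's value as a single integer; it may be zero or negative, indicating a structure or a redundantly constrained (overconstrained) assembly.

M = 3

[1;0;0] (link 0 is ground)
L+ [2;0;0]
L+ [3;0;0]
PS(1,0)∈J2 [3;0;1]
C(1,2)∈J2 [3;0;2]
L+ [4;0;2]
R(0,3)∈J1 [4;1;2]
C(2,3)∈J2 [4;1;3]
PS(1,3)∈J2 [4;1;4]
mobility = 9 − 2 − 4 = 3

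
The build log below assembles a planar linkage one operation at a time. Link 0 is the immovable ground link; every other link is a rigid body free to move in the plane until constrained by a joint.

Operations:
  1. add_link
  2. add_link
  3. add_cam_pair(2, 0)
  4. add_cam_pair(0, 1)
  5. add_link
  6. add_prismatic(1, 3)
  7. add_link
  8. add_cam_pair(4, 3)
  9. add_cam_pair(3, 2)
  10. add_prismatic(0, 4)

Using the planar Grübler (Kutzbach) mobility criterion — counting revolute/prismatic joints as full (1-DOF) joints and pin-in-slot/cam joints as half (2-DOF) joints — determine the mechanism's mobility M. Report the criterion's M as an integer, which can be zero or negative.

ground; <1,0,0>
#1 <2,0,0>
#2 <3,0,0>
C:2↔0 J2 <3,0,1>
C:0↔1 J2 <3,0,2>
#3 <4,0,2>
P:1↔3 J1 <4,1,2>
#4 <5,1,2>
C:4↔3 J2 <5,1,3>
C:3↔2 J2 <5,1,4>
P:0↔4 J1 <5,2,4>
3×4 − 2×2 − 1×4 = 4

M = 4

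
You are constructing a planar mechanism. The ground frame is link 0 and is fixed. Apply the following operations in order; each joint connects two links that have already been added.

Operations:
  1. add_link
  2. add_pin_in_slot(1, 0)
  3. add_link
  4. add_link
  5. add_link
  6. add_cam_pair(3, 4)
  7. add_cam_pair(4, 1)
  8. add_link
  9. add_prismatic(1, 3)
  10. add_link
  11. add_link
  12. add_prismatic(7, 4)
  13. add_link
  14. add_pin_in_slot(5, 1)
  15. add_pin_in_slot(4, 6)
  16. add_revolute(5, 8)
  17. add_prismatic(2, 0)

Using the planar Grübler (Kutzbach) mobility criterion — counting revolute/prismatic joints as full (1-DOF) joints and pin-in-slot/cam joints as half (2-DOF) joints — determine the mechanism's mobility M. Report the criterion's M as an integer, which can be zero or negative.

M = 11

link 0 = ground. State L|J1|J2 = 1|0|0
+link1  2|0|0
PS(1,0) f=2→J2  2|0|1
+link2  3|0|1
+link3  4|0|1
+link4  5|0|1
C(3,4) f=2→J2  5|0|2
C(4,1) f=2→J2  5|0|3
+link5  6|0|3
P(1,3) f=1→J1  6|1|3
+link6  7|1|3
+link7  8|1|3
P(7,4) f=1→J1  8|2|3
+link8  9|2|3
PS(5,1) f=2→J2  9|2|4
PS(4,6) f=2→J2  9|2|5
R(5,8) f=1→J1  9|3|5
P(2,0) f=1→J1  9|4|5
M = 3(9−1)−2·4−5 = 24−8−5 = 11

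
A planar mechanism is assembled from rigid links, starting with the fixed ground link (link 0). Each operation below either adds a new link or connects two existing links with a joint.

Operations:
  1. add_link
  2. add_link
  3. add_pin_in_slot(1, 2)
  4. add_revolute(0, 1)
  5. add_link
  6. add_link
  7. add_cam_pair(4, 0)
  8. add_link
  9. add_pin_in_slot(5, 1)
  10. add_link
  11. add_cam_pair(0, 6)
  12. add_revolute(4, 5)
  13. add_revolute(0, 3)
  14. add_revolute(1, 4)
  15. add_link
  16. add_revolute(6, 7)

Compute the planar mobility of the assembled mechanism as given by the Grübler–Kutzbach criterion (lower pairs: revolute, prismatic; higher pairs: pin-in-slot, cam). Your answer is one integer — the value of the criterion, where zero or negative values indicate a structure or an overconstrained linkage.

M = 7

ground; <1,0,0>
#1 <2,0,0>
#2 <3,0,0>
PS:1↔2 J2 <3,0,1>
R:0↔1 J1 <3,1,1>
#3 <4,1,1>
#4 <5,1,1>
C:4↔0 J2 <5,1,2>
#5 <6,1,2>
PS:5↔1 J2 <6,1,3>
#6 <7,1,3>
C:0↔6 J2 <7,1,4>
R:4↔5 J1 <7,2,4>
R:0↔3 J1 <7,3,4>
R:1↔4 J1 <7,4,4>
#7 <8,4,4>
R:6↔7 J1 <8,5,4>
3×7 − 2×5 − 1×4 = 7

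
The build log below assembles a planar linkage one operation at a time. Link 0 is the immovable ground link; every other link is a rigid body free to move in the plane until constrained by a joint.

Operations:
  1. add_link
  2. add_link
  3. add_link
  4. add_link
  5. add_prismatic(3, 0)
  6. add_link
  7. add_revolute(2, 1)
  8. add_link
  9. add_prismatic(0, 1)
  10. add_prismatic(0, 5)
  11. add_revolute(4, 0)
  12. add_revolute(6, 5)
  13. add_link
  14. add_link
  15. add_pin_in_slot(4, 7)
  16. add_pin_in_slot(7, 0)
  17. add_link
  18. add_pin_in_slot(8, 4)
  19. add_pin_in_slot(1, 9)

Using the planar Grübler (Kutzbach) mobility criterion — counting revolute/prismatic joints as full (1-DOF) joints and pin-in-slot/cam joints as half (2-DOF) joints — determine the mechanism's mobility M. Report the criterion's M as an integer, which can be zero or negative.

M = 11

(L,J1,J2)=(1,0,0); link0 fixed
link1: (2,0,0)
link2: (3,0,0)
link3: (4,0,0)
link4: (5,0,0)
P 3-0 [J1]: (5,1,0)
link5: (6,1,0)
R 2-1 [J1]: (6,2,0)
link6: (7,2,0)
P 0-1 [J1]: (7,3,0)
P 0-5 [J1]: (7,4,0)
R 4-0 [J1]: (7,5,0)
R 6-5 [J1]: (7,6,0)
link7: (8,6,0)
link8: (9,6,0)
PS 4-7 [J2]: (9,6,1)
PS 7-0 [J2]: (9,6,2)
link9: (10,6,2)
PS 8-4 [J2]: (10,6,3)
PS 1-9 [J2]: (10,6,4)
Grübler: 3·9 − 2·6 − 4 = 11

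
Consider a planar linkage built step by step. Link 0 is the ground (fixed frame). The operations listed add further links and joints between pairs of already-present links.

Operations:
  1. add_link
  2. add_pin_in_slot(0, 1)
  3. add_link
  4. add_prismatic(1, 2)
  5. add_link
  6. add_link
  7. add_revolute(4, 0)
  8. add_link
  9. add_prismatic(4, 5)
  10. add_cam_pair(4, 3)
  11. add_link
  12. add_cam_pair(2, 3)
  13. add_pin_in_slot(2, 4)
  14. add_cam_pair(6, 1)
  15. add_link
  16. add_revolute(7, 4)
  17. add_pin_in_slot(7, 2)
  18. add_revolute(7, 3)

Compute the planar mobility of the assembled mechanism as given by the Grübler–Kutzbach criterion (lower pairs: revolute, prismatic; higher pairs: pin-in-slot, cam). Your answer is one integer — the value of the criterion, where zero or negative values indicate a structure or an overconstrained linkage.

link 0 = ground. State L|J1|J2 = 1|0|0
+link1  2|0|0
PS(0,1) f=2→J2  2|0|1
+link2  3|0|1
P(1,2) f=1→J1  3|1|1
+link3  4|1|1
+link4  5|1|1
R(4,0) f=1→J1  5|2|1
+link5  6|2|1
P(4,5) f=1→J1  6|3|1
C(4,3) f=2→J2  6|3|2
+link6  7|3|2
C(2,3) f=2→J2  7|3|3
PS(2,4) f=2→J2  7|3|4
C(6,1) f=2→J2  7|3|5
+link7  8|3|5
R(7,4) f=1→J1  8|4|5
PS(7,2) f=2→J2  8|4|6
R(7,3) f=1→J1  8|5|6
M = 3(8−1)−2·5−6 = 21−10−6 = 5

M = 5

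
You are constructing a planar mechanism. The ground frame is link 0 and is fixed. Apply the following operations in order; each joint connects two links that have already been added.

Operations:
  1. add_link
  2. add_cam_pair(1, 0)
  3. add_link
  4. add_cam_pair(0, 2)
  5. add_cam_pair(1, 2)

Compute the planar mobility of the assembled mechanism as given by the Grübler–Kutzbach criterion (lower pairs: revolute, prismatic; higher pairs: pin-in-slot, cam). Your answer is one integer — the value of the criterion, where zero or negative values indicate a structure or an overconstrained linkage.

(L,J1,J2)=(1,0,0); link0 fixed
link1: (2,0,0)
C 1-0 [J2]: (2,0,1)
link2: (3,0,1)
C 0-2 [J2]: (3,0,2)
C 1-2 [J2]: (3,0,3)
Grübler: 3·2 − 2·0 − 3 = 3

M = 3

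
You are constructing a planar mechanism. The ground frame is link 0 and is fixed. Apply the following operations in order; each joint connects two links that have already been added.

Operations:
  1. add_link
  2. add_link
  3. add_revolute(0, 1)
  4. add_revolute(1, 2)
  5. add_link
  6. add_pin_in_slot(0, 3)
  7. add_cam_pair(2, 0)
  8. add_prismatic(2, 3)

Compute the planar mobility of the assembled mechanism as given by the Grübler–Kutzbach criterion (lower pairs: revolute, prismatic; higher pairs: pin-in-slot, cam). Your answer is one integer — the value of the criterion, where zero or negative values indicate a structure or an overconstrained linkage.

ground; <1,0,0>
#1 <2,0,0>
#2 <3,0,0>
R:0↔1 J1 <3,1,0>
R:1↔2 J1 <3,2,0>
#3 <4,2,0>
PS:0↔3 J2 <4,2,1>
C:2↔0 J2 <4,2,2>
P:2↔3 J1 <4,3,2>
3×3 − 2×3 − 1×2 = 1

M = 1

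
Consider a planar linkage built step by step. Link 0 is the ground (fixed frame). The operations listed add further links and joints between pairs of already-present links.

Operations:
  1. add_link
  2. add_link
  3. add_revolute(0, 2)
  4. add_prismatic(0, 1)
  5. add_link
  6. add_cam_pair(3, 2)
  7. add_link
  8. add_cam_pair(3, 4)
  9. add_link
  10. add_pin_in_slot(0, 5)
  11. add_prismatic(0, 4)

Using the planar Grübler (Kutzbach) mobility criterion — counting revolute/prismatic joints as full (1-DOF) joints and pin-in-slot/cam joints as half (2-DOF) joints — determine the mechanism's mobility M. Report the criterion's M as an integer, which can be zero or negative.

[1;0;0] (link 0 is ground)
L+ [2;0;0]
L+ [3;0;0]
R(0,2)∈J1 [3;1;0]
P(0,1)∈J1 [3;2;0]
L+ [4;2;0]
C(3,2)∈J2 [4;2;1]
L+ [5;2;1]
C(3,4)∈J2 [5;2;2]
L+ [6;2;2]
PS(0,5)∈J2 [6;2;3]
P(0,4)∈J1 [6;3;3]
mobility = 15 − 6 − 3 = 6

M = 6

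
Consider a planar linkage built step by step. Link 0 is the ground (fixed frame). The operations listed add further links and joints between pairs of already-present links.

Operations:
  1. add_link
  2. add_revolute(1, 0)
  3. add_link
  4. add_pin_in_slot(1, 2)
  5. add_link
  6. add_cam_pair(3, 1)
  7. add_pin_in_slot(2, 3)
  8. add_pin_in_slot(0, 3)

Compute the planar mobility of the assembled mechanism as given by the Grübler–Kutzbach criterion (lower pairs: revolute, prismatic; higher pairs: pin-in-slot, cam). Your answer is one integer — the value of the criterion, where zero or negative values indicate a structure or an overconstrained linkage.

M = 3

ground; <1,0,0>
#1 <2,0,0>
R:1↔0 J1 <2,1,0>
#2 <3,1,0>
PS:1↔2 J2 <3,1,1>
#3 <4,1,1>
C:3↔1 J2 <4,1,2>
PS:2↔3 J2 <4,1,3>
PS:0↔3 J2 <4,1,4>
3×3 − 2×1 − 1×4 = 3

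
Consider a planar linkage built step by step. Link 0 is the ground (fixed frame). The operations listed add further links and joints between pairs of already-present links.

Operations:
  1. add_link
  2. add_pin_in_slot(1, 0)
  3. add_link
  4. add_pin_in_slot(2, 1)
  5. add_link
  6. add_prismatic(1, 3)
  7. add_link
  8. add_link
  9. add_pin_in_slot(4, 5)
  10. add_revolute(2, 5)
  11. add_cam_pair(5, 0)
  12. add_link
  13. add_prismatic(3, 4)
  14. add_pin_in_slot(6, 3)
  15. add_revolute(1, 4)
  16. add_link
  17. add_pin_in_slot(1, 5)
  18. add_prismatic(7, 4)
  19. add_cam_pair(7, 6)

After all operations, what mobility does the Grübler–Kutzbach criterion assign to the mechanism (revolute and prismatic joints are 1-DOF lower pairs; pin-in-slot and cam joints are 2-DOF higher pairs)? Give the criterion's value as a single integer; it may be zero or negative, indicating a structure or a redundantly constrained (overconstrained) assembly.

ground; <1,0,0>
#1 <2,0,0>
PS:1↔0 J2 <2,0,1>
#2 <3,0,1>
PS:2↔1 J2 <3,0,2>
#3 <4,0,2>
P:1↔3 J1 <4,1,2>
#4 <5,1,2>
#5 <6,1,2>
PS:4↔5 J2 <6,1,3>
R:2↔5 J1 <6,2,3>
C:5↔0 J2 <6,2,4>
#6 <7,2,4>
P:3↔4 J1 <7,3,4>
PS:6↔3 J2 <7,3,5>
R:1↔4 J1 <7,4,5>
#7 <8,4,5>
PS:1↔5 J2 <8,4,6>
P:7↔4 J1 <8,5,6>
C:7↔6 J2 <8,5,7>
3×7 − 2×5 − 1×7 = 4

M = 4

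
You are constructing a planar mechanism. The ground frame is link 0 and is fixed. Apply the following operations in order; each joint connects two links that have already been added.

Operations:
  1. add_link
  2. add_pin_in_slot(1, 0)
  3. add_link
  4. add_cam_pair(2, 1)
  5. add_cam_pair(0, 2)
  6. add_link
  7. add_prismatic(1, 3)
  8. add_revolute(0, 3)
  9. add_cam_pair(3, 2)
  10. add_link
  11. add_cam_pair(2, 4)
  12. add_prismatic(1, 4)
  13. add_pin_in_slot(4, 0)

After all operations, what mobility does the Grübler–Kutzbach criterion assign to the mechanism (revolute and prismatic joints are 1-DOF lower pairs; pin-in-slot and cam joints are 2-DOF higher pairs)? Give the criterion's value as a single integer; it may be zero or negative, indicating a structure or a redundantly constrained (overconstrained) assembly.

M = 0

link 0 = ground. State L|J1|J2 = 1|0|0
+link1  2|0|0
PS(1,0) f=2→J2  2|0|1
+link2  3|0|1
C(2,1) f=2→J2  3|0|2
C(0,2) f=2→J2  3|0|3
+link3  4|0|3
P(1,3) f=1→J1  4|1|3
R(0,3) f=1→J1  4|2|3
C(3,2) f=2→J2  4|2|4
+link4  5|2|4
C(2,4) f=2→J2  5|2|5
P(1,4) f=1→J1  5|3|5
PS(4,0) f=2→J2  5|3|6
M = 3(5−1)−2·3−6 = 12−6−6 = 0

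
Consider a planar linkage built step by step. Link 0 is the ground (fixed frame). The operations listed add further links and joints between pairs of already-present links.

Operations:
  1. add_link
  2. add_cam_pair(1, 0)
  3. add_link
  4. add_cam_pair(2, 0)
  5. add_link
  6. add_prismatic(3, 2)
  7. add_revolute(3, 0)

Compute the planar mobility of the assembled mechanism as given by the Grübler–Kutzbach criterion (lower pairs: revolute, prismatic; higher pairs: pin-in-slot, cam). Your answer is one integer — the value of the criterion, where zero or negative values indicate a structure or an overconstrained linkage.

[1;0;0] (link 0 is ground)
L+ [2;0;0]
C(1,0)∈J2 [2;0;1]
L+ [3;0;1]
C(2,0)∈J2 [3;0;2]
L+ [4;0;2]
P(3,2)∈J1 [4;1;2]
R(3,0)∈J1 [4;2;2]
mobility = 9 − 4 − 2 = 3

M = 3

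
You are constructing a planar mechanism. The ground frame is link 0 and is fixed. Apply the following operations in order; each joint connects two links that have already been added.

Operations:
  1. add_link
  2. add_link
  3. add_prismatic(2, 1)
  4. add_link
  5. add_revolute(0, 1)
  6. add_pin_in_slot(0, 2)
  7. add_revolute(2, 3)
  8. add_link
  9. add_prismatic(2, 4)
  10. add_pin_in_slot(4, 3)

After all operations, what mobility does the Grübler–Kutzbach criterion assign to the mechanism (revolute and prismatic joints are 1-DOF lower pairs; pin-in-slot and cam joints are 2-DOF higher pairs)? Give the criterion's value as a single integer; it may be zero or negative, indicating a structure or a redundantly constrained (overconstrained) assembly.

M = 2

ground; <1,0,0>
#1 <2,0,0>
#2 <3,0,0>
P:2↔1 J1 <3,1,0>
#3 <4,1,0>
R:0↔1 J1 <4,2,0>
PS:0↔2 J2 <4,2,1>
R:2↔3 J1 <4,3,1>
#4 <5,3,1>
P:2↔4 J1 <5,4,1>
PS:4↔3 J2 <5,4,2>
3×4 − 2×4 − 1×2 = 2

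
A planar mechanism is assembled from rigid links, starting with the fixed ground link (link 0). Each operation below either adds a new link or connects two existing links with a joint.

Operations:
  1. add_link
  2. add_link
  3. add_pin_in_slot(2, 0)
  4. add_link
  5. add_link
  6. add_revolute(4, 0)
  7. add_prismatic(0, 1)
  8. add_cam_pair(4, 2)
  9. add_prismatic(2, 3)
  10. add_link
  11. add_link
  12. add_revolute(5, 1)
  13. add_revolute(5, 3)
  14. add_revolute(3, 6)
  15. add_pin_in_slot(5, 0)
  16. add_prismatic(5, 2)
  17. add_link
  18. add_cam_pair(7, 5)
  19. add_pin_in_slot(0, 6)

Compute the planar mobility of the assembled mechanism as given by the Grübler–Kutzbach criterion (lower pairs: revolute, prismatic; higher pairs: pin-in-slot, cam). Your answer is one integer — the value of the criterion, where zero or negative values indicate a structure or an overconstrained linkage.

link 0 = ground. State L|J1|J2 = 1|0|0
+link1  2|0|0
+link2  3|0|0
PS(2,0) f=2→J2  3|0|1
+link3  4|0|1
+link4  5|0|1
R(4,0) f=1→J1  5|1|1
P(0,1) f=1→J1  5|2|1
C(4,2) f=2→J2  5|2|2
P(2,3) f=1→J1  5|3|2
+link5  6|3|2
+link6  7|3|2
R(5,1) f=1→J1  7|4|2
R(5,3) f=1→J1  7|5|2
R(3,6) f=1→J1  7|6|2
PS(5,0) f=2→J2  7|6|3
P(5,2) f=1→J1  7|7|3
+link7  8|7|3
C(7,5) f=2→J2  8|7|4
PS(0,6) f=2→J2  8|7|5
M = 3(8−1)−2·7−5 = 21−14−5 = 2

M = 2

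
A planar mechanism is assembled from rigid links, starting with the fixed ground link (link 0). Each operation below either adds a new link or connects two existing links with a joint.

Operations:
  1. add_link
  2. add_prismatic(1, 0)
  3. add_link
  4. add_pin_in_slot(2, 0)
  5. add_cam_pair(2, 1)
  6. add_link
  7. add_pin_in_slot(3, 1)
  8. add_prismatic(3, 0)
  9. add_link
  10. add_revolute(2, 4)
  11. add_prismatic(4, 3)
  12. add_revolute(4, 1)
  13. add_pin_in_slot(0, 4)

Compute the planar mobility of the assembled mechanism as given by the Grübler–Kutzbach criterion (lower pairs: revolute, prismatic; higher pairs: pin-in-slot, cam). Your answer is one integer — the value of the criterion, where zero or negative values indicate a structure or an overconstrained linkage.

M = -2

ground; <1,0,0>
#1 <2,0,0>
P:1↔0 J1 <2,1,0>
#2 <3,1,0>
PS:2↔0 J2 <3,1,1>
C:2↔1 J2 <3,1,2>
#3 <4,1,2>
PS:3↔1 J2 <4,1,3>
P:3↔0 J1 <4,2,3>
#4 <5,2,3>
R:2↔4 J1 <5,3,3>
P:4↔3 J1 <5,4,3>
R:4↔1 J1 <5,5,3>
PS:0↔4 J2 <5,5,4>
3×4 − 2×5 − 1×4 = -2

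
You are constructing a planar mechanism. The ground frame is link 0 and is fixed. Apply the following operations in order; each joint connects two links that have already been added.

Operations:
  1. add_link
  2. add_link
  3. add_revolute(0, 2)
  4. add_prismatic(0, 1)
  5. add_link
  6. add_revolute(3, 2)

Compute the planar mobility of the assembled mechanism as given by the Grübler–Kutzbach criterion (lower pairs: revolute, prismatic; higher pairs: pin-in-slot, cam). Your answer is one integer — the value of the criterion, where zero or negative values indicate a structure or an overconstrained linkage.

M = 3

[1;0;0] (link 0 is ground)
L+ [2;0;0]
L+ [3;0;0]
R(0,2)∈J1 [3;1;0]
P(0,1)∈J1 [3;2;0]
L+ [4;2;0]
R(3,2)∈J1 [4;3;0]
mobility = 9 − 6 − 0 = 3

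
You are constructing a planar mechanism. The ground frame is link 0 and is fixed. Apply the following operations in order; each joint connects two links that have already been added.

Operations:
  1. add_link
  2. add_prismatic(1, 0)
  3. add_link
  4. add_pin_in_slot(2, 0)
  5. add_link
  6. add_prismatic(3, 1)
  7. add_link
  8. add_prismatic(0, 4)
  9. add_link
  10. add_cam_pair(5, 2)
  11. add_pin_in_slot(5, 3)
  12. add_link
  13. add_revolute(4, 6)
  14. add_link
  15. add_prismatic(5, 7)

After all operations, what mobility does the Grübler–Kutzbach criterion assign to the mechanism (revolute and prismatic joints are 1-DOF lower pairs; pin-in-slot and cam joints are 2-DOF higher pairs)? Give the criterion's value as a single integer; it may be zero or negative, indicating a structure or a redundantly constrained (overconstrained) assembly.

M = 8

L=1 J1=0 J2=0
add link → L=2 J1=0 J2=0
P@1,0 dof=1 J1 → L=2 J1=1 J2=0
add link → L=3 J1=1 J2=0
PS@2,0 dof=2 J2 → L=3 J1=1 J2=1
add link → L=4 J1=1 J2=1
P@3,1 dof=1 J1 → L=4 J1=2 J2=1
add link → L=5 J1=2 J2=1
P@0,4 dof=1 J1 → L=5 J1=3 J2=1
add link → L=6 J1=3 J2=1
C@5,2 dof=2 J2 → L=6 J1=3 J2=2
PS@5,3 dof=2 J2 → L=6 J1=3 J2=3
add link → L=7 J1=3 J2=3
R@4,6 dof=1 J1 → L=7 J1=4 J2=3
add link → L=8 J1=4 J2=3
P@5,7 dof=1 J1 → L=8 J1=5 J2=3
M=3(L−1)−2J1−J2=3·7−2·5−3=8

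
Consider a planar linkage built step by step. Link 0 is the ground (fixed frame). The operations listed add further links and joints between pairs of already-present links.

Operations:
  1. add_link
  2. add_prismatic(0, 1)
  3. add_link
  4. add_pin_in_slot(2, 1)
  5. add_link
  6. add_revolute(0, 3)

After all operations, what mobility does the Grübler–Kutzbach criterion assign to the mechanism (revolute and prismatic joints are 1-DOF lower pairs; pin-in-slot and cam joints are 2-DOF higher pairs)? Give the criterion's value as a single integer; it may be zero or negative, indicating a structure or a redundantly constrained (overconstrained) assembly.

M = 4

L=1 J1=0 J2=0
add link → L=2 J1=0 J2=0
P@0,1 dof=1 J1 → L=2 J1=1 J2=0
add link → L=3 J1=1 J2=0
PS@2,1 dof=2 J2 → L=3 J1=1 J2=1
add link → L=4 J1=1 J2=1
R@0,3 dof=1 J1 → L=4 J1=2 J2=1
M=3(L−1)−2J1−J2=3·3−2·2−1=4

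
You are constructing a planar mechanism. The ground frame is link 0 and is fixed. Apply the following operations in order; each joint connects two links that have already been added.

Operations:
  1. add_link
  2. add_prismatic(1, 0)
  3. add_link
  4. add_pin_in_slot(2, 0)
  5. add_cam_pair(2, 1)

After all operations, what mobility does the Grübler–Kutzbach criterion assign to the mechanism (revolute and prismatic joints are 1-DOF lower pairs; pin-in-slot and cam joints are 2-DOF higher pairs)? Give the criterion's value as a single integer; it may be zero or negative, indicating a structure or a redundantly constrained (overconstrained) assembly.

(L,J1,J2)=(1,0,0); link0 fixed
link1: (2,0,0)
P 1-0 [J1]: (2,1,0)
link2: (3,1,0)
PS 2-0 [J2]: (3,1,1)
C 2-1 [J2]: (3,1,2)
Grübler: 3·2 − 2·1 − 2 = 2

M = 2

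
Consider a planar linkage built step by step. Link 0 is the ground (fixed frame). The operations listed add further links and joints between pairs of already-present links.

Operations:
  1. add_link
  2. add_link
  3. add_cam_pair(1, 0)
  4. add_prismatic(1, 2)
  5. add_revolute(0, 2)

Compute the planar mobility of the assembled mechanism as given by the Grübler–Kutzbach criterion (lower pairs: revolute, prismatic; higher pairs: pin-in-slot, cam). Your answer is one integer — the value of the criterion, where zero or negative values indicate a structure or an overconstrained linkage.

M = 1

link 0 = ground. State L|J1|J2 = 1|0|0
+link1  2|0|0
+link2  3|0|0
C(1,0) f=2→J2  3|0|1
P(1,2) f=1→J1  3|1|1
R(0,2) f=1→J1  3|2|1
M = 3(3−1)−2·2−1 = 6−4−1 = 1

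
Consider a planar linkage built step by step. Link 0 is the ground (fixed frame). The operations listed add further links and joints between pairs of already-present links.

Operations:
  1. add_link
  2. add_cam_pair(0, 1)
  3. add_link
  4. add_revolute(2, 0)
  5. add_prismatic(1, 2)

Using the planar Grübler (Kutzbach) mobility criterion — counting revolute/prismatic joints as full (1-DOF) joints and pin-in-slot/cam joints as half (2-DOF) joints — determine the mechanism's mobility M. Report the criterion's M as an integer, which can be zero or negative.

L=1 J1=0 J2=0
add link → L=2 J1=0 J2=0
C@0,1 dof=2 J2 → L=2 J1=0 J2=1
add link → L=3 J1=0 J2=1
R@2,0 dof=1 J1 → L=3 J1=1 J2=1
P@1,2 dof=1 J1 → L=3 J1=2 J2=1
M=3(L−1)−2J1−J2=3·2−2·2−1=1

M = 1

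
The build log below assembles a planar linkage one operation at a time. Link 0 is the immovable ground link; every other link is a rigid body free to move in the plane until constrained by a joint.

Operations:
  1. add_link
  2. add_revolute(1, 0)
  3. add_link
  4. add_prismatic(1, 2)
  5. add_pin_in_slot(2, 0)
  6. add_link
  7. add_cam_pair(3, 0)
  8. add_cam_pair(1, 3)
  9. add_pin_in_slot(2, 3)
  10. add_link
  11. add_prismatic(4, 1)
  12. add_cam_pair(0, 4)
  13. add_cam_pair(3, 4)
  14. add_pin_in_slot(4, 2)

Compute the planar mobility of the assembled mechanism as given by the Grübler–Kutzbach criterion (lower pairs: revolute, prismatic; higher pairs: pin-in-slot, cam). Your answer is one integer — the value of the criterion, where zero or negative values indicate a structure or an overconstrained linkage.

[1;0;0] (link 0 is ground)
L+ [2;0;0]
R(1,0)∈J1 [2;1;0]
L+ [3;1;0]
P(1,2)∈J1 [3;2;0]
PS(2,0)∈J2 [3;2;1]
L+ [4;2;1]
C(3,0)∈J2 [4;2;2]
C(1,3)∈J2 [4;2;3]
PS(2,3)∈J2 [4;2;4]
L+ [5;2;4]
P(4,1)∈J1 [5;3;4]
C(0,4)∈J2 [5;3;5]
C(3,4)∈J2 [5;3;6]
PS(4,2)∈J2 [5;3;7]
mobility = 12 − 6 − 7 = -1

M = -1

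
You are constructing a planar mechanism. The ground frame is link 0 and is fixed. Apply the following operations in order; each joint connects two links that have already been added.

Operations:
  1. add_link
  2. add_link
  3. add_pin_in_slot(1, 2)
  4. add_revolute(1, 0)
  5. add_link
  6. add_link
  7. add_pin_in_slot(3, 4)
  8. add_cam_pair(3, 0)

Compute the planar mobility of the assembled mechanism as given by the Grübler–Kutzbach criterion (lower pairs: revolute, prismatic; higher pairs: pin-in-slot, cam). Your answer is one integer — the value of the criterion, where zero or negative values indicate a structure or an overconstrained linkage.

ground; <1,0,0>
#1 <2,0,0>
#2 <3,0,0>
PS:1↔2 J2 <3,0,1>
R:1↔0 J1 <3,1,1>
#3 <4,1,1>
#4 <5,1,1>
PS:3↔4 J2 <5,1,2>
C:3↔0 J2 <5,1,3>
3×4 − 2×1 − 1×3 = 7

M = 7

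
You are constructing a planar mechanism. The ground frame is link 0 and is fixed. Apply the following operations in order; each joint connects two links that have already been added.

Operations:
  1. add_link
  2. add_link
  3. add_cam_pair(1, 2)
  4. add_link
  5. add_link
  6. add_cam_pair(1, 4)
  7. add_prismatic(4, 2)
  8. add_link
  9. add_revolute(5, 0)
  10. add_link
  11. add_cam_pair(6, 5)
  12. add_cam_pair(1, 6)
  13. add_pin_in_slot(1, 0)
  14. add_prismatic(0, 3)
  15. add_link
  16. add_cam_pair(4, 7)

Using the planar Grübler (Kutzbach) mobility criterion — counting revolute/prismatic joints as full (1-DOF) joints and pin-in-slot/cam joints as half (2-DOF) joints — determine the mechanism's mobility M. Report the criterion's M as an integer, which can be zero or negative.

M = 9

L=1 J1=0 J2=0
add link → L=2 J1=0 J2=0
add link → L=3 J1=0 J2=0
C@1,2 dof=2 J2 → L=3 J1=0 J2=1
add link → L=4 J1=0 J2=1
add link → L=5 J1=0 J2=1
C@1,4 dof=2 J2 → L=5 J1=0 J2=2
P@4,2 dof=1 J1 → L=5 J1=1 J2=2
add link → L=6 J1=1 J2=2
R@5,0 dof=1 J1 → L=6 J1=2 J2=2
add link → L=7 J1=2 J2=2
C@6,5 dof=2 J2 → L=7 J1=2 J2=3
C@1,6 dof=2 J2 → L=7 J1=2 J2=4
PS@1,0 dof=2 J2 → L=7 J1=2 J2=5
P@0,3 dof=1 J1 → L=7 J1=3 J2=5
add link → L=8 J1=3 J2=5
C@4,7 dof=2 J2 → L=8 J1=3 J2=6
M=3(L−1)−2J1−J2=3·7−2·3−6=9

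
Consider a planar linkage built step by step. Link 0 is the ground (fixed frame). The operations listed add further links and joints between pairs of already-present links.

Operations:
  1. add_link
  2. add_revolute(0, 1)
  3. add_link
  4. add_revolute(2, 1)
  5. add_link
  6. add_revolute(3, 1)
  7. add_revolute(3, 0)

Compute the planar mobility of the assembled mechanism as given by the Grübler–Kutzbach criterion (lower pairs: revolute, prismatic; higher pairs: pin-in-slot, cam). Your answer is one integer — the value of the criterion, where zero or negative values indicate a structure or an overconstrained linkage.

[1;0;0] (link 0 is ground)
L+ [2;0;0]
R(0,1)∈J1 [2;1;0]
L+ [3;1;0]
R(2,1)∈J1 [3;2;0]
L+ [4;2;0]
R(3,1)∈J1 [4;3;0]
R(3,0)∈J1 [4;4;0]
mobility = 9 − 8 − 0 = 1

M = 1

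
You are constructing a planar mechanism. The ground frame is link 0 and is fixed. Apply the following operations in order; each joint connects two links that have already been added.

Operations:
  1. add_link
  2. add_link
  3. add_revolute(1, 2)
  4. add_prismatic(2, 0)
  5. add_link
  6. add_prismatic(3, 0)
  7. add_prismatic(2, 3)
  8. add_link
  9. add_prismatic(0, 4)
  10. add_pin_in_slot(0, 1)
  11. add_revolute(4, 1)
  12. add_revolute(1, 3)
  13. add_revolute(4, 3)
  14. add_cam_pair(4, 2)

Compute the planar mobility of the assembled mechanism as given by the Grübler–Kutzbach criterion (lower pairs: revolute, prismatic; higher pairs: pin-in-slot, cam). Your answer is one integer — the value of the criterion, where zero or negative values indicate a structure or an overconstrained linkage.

ground; <1,0,0>
#1 <2,0,0>
#2 <3,0,0>
R:1↔2 J1 <3,1,0>
P:2↔0 J1 <3,2,0>
#3 <4,2,0>
P:3↔0 J1 <4,3,0>
P:2↔3 J1 <4,4,0>
#4 <5,4,0>
P:0↔4 J1 <5,5,0>
PS:0↔1 J2 <5,5,1>
R:4↔1 J1 <5,6,1>
R:1↔3 J1 <5,7,1>
R:4↔3 J1 <5,8,1>
C:4↔2 J2 <5,8,2>
3×4 − 2×8 − 1×2 = -6

M = -6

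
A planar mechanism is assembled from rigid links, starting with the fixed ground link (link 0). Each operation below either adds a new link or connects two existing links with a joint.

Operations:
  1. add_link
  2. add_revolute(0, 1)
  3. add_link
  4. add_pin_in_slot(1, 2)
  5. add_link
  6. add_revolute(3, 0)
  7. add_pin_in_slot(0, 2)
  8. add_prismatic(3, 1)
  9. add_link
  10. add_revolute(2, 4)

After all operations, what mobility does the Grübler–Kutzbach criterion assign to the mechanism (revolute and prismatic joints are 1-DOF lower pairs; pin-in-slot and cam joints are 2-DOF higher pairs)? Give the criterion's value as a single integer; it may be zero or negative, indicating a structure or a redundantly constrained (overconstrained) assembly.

L=1 J1=0 J2=0
add link → L=2 J1=0 J2=0
R@0,1 dof=1 J1 → L=2 J1=1 J2=0
add link → L=3 J1=1 J2=0
PS@1,2 dof=2 J2 → L=3 J1=1 J2=1
add link → L=4 J1=1 J2=1
R@3,0 dof=1 J1 → L=4 J1=2 J2=1
PS@0,2 dof=2 J2 → L=4 J1=2 J2=2
P@3,1 dof=1 J1 → L=4 J1=3 J2=2
add link → L=5 J1=3 J2=2
R@2,4 dof=1 J1 → L=5 J1=4 J2=2
M=3(L−1)−2J1−J2=3·4−2·4−2=2

M = 2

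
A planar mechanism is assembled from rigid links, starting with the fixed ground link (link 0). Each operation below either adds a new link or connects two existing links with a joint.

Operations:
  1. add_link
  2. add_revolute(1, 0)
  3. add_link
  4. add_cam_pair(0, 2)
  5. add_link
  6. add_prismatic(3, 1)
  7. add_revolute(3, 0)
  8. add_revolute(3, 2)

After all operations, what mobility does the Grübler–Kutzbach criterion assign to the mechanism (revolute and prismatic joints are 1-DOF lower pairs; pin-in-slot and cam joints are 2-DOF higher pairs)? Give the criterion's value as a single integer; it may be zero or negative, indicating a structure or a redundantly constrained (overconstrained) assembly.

link 0 = ground. State L|J1|J2 = 1|0|0
+link1  2|0|0
R(1,0) f=1→J1  2|1|0
+link2  3|1|0
C(0,2) f=2→J2  3|1|1
+link3  4|1|1
P(3,1) f=1→J1  4|2|1
R(3,0) f=1→J1  4|3|1
R(3,2) f=1→J1  4|4|1
M = 3(4−1)−2·4−1 = 9−8−1 = 0

M = 0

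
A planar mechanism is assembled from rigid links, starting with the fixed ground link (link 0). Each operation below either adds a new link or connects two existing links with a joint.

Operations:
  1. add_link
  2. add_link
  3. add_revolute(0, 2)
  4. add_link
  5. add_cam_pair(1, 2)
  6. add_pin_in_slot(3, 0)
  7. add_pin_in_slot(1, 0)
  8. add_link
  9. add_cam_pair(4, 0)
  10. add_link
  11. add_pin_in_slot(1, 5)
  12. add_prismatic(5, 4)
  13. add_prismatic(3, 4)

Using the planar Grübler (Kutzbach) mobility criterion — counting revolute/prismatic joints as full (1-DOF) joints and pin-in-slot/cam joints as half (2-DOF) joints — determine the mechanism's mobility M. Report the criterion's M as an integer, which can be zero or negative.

M = 4

link 0 = ground. State L|J1|J2 = 1|0|0
+link1  2|0|0
+link2  3|0|0
R(0,2) f=1→J1  3|1|0
+link3  4|1|0
C(1,2) f=2→J2  4|1|1
PS(3,0) f=2→J2  4|1|2
PS(1,0) f=2→J2  4|1|3
+link4  5|1|3
C(4,0) f=2→J2  5|1|4
+link5  6|1|4
PS(1,5) f=2→J2  6|1|5
P(5,4) f=1→J1  6|2|5
P(3,4) f=1→J1  6|3|5
M = 3(6−1)−2·3−5 = 15−6−5 = 4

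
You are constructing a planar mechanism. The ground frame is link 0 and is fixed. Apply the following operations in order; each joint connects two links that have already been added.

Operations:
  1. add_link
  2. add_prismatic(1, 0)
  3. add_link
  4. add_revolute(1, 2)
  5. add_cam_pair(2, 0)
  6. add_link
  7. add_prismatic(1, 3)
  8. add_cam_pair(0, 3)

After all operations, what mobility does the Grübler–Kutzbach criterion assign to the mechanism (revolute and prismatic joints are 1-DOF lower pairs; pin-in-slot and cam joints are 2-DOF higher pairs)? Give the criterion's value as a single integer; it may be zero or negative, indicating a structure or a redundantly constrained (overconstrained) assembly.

[1;0;0] (link 0 is ground)
L+ [2;0;0]
P(1,0)∈J1 [2;1;0]
L+ [3;1;0]
R(1,2)∈J1 [3;2;0]
C(2,0)∈J2 [3;2;1]
L+ [4;2;1]
P(1,3)∈J1 [4;3;1]
C(0,3)∈J2 [4;3;2]
mobility = 9 − 6 − 2 = 1

M = 1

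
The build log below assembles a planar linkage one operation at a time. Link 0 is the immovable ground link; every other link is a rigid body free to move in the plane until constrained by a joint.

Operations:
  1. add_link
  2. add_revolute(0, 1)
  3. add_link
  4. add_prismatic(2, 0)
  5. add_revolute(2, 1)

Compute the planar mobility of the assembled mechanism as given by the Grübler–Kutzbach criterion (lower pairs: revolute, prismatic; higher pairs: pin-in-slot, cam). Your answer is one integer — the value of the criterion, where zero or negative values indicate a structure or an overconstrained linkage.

link 0 = ground. State L|J1|J2 = 1|0|0
+link1  2|0|0
R(0,1) f=1→J1  2|1|0
+link2  3|1|0
P(2,0) f=1→J1  3|2|0
R(2,1) f=1→J1  3|3|0
M = 3(3−1)−2·3−0 = 6−6−0 = 0

M = 0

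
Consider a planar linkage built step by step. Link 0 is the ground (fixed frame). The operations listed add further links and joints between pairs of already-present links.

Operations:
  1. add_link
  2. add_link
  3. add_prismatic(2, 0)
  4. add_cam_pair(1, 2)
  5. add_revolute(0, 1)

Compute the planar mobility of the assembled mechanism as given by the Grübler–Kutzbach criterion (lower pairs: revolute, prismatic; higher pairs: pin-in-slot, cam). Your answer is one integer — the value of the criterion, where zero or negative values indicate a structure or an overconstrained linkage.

link 0 = ground. State L|J1|J2 = 1|0|0
+link1  2|0|0
+link2  3|0|0
P(2,0) f=1→J1  3|1|0
C(1,2) f=2→J2  3|1|1
R(0,1) f=1→J1  3|2|1
M = 3(3−1)−2·2−1 = 6−4−1 = 1

M = 1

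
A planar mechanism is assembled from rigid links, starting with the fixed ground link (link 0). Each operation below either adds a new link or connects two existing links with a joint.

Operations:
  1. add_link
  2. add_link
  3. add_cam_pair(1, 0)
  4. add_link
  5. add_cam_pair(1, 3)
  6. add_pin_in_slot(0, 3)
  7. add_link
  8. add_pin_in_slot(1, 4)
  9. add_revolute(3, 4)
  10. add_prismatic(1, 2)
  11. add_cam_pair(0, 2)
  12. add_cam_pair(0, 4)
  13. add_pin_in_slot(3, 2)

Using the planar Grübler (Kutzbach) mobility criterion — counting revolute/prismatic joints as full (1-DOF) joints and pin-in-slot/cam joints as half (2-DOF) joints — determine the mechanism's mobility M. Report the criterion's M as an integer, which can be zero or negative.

M = 1

L=1 J1=0 J2=0
add link → L=2 J1=0 J2=0
add link → L=3 J1=0 J2=0
C@1,0 dof=2 J2 → L=3 J1=0 J2=1
add link → L=4 J1=0 J2=1
C@1,3 dof=2 J2 → L=4 J1=0 J2=2
PS@0,3 dof=2 J2 → L=4 J1=0 J2=3
add link → L=5 J1=0 J2=3
PS@1,4 dof=2 J2 → L=5 J1=0 J2=4
R@3,4 dof=1 J1 → L=5 J1=1 J2=4
P@1,2 dof=1 J1 → L=5 J1=2 J2=4
C@0,2 dof=2 J2 → L=5 J1=2 J2=5
C@0,4 dof=2 J2 → L=5 J1=2 J2=6
PS@3,2 dof=2 J2 → L=5 J1=2 J2=7
M=3(L−1)−2J1−J2=3·4−2·2−7=1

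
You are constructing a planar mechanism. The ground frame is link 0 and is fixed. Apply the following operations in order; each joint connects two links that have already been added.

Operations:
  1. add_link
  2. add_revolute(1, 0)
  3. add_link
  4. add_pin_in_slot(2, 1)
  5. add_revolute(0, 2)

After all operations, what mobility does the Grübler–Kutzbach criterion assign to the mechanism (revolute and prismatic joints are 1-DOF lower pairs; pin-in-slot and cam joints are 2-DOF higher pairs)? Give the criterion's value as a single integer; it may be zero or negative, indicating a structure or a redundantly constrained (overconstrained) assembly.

L=1 J1=0 J2=0
add link → L=2 J1=0 J2=0
R@1,0 dof=1 J1 → L=2 J1=1 J2=0
add link → L=3 J1=1 J2=0
PS@2,1 dof=2 J2 → L=3 J1=1 J2=1
R@0,2 dof=1 J1 → L=3 J1=2 J2=1
M=3(L−1)−2J1−J2=3·2−2·2−1=1

M = 1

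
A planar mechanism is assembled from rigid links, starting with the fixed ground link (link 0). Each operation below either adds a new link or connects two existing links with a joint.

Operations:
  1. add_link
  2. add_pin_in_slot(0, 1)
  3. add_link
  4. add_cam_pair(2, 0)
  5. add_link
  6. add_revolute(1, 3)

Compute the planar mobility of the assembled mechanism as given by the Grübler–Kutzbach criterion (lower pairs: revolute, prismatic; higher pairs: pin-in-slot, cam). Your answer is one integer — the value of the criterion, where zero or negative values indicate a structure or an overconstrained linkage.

L=1 J1=0 J2=0
add link → L=2 J1=0 J2=0
PS@0,1 dof=2 J2 → L=2 J1=0 J2=1
add link → L=3 J1=0 J2=1
C@2,0 dof=2 J2 → L=3 J1=0 J2=2
add link → L=4 J1=0 J2=2
R@1,3 dof=1 J1 → L=4 J1=1 J2=2
M=3(L−1)−2J1−J2=3·3−2·1−2=5

M = 5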